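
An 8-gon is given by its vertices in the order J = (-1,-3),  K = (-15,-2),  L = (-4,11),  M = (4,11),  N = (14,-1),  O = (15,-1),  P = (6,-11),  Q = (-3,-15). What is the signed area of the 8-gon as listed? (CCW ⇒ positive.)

Apply Gauss's area formula: 2A = Σ (x_i·y_{i+1} − x_{i+1}·y_i), indices taken mod 8.
Σ = (-43) + (-173) + (-88) + (-158) + (1) + (-159) + (-123) + (-6) = -749
Signed area = Σ/2 = -374.5 (negative ⇒ clockwise traversal).

-374.5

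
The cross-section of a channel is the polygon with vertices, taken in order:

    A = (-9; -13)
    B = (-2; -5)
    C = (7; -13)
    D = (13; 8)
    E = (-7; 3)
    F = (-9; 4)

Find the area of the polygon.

Apply the shoelace (surveyor's) formula: 2A = Σ (x_i·y_{i+1} − x_{i+1}·y_i), indices taken mod 6.
Σ = (19) + (61) + (225) + (95) + (-1) + (153) = 552
Area = |Σ|/2 = 276.

276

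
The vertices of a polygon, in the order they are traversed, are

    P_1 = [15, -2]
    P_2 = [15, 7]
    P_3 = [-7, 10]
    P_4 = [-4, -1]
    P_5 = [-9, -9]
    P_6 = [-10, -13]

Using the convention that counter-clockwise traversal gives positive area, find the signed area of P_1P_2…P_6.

325

Σ = (135) + (199) + (47) + (27) + (27) + (215) = 650
Signed area = Σ/2 = 325 (positive ⇒ counter-clockwise traversal).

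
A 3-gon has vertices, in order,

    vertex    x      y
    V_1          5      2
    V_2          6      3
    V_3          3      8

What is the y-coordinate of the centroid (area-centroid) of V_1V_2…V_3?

13/3

Apply the surveyor's formula. First the cross-terms c_i = x_i·y_{i+1} − x_{i+1}·y_i:
  3, 39, -34  ⇒  2A = 8, A = 4.
Then Σ (y_i + y_{i+1})·c_i = 104, so ȳ = 104 / (6·4) = 13/3.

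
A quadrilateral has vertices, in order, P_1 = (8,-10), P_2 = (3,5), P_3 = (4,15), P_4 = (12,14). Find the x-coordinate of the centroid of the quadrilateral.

631/87

Apply the shoelace formula. First the cross-terms c_i = x_i·y_{i+1} − x_{i+1}·y_i:
  70, 25, -124, -232  ⇒  2A = -261, A = -130.5.
Then Σ (x_i + x_{i+1})·c_i = -5679, so x̄ = -5679 / (6·(-130.5)) = 631/87.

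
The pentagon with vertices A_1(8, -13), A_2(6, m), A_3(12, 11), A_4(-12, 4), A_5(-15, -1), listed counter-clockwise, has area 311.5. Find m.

Write out the shoelace sum; only the two edges meeting at A_2 involve m:
2·Area = [(8·m − 6·(-13)) + (6·11 − 12·m)] + 455
       = -4·m + 599 = 623
⇒ m = -6.

-6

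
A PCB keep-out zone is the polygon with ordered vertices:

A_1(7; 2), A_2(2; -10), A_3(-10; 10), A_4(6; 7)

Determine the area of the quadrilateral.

Cross-terms: -74, -80, -130, -37  ⇒  Σ = -321
Area = |Σ|/2 = 160.5.

160.5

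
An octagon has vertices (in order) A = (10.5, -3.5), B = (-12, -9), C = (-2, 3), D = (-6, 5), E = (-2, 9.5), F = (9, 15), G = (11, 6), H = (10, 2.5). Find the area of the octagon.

Σ = (-136.5) + (-54) + (8) + (-47) + (-115.5) + (-111) + (-32.5) + (-61.25) = -549.75
Area = |Σ|/2 = 274.875.

274.875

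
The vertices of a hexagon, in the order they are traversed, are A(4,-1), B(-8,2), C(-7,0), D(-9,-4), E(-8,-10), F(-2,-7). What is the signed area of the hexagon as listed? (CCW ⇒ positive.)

Apply Gauss's area formula: 2A = Σ (x_i·y_{i+1} − x_{i+1}·y_i), indices taken mod 6.
A→B: (4)(2) − (-8)(-1) = 0
B→C: (-8)(0) − (-7)(2) = 14
C→D: (-7)(-4) − (-9)(0) = 28
D→E: (-9)(-10) − (-8)(-4) = 58
E→F: (-8)(-7) − (-2)(-10) = 36
F→A: (-2)(-1) − (4)(-7) = 30
Σ = 166
Signed area = Σ/2 = 83 (positive ⇒ counter-clockwise traversal).

83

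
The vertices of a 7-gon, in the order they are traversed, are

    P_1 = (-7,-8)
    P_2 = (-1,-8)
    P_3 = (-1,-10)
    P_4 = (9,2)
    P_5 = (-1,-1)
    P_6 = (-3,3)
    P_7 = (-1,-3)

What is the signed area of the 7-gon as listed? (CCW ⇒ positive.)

Apply the shoelace formula: 2A = Σ (x_i·y_{i+1} − x_{i+1}·y_i), indices taken mod 7.
P_1→P_2: (-7)(-8) − (-1)(-8) = 48
P_2→P_3: (-1)(-10) − (-1)(-8) = 2
P_3→P_4: (-1)(2) − (9)(-10) = 88
P_4→P_5: (9)(-1) − (-1)(2) = -7
P_5→P_6: (-1)(3) − (-3)(-1) = -6
P_6→P_7: (-3)(-3) − (-1)(3) = 12
P_7→P_1: (-1)(-8) − (-7)(-3) = -13
Σ = 124
Signed area = Σ/2 = 62 (positive ⇒ counter-clockwise traversal).

62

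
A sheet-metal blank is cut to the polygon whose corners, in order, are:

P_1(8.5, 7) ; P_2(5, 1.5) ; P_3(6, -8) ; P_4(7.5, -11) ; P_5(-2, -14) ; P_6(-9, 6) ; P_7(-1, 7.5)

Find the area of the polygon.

Apply the shoelace (surveyor's) formula: 2A = Σ (x_i·y_{i+1} − x_{i+1}·y_i), indices taken mod 7.
Σ = (-22.25) + (-49) + (-6) + (-127) + (-138) + (-61.5) + (-70.75) = -474.5
Area = |Σ|/2 = 237.25.

237.25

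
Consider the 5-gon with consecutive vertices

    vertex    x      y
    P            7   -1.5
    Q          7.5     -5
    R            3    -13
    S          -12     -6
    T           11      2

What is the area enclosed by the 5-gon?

134.375

P→Q: (7)(-5) − (7.5)(-1.5) = -23.75
Q→R: (7.5)(-13) − (3)(-5) = -82.5
R→S: (3)(-6) − (-12)(-13) = -174
S→T: (-12)(2) − (11)(-6) = 42
T→P: (11)(-1.5) − (7)(2) = -30.5
Σ = -268.75
Area = |Σ|/2 = 134.375.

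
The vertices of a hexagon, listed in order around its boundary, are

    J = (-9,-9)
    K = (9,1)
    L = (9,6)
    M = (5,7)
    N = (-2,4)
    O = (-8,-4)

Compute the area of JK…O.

Apply the shoelace formula: 2A = Σ (x_i·y_{i+1} − x_{i+1}·y_i), indices taken mod 6.
Cross-terms: 72, 45, 33, 34, 40, 36  ⇒  Σ = 260
Area = |Σ|/2 = 130.

130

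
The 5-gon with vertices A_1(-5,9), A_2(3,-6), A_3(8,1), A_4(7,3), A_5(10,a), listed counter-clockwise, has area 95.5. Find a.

5

The doubled signed area Σ (x_i y_{i+1} − x_{i+1} y_i) is linear in a.
With a=0 it equals 131; the coefficient of a is 12 (from the two edges through A_5).
So 12·a + 131 = 2·95.5 = 191 ⇒ a = 5.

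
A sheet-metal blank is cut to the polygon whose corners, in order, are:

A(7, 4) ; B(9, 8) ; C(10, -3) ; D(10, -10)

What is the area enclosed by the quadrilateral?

23.5

A→B: (7)(8) − (9)(4) = 20
B→C: (9)(-3) − (10)(8) = -107
C→D: (10)(-10) − (10)(-3) = -70
D→A: (10)(4) − (7)(-10) = 110
Σ = -47
Area = |Σ|/2 = 23.5.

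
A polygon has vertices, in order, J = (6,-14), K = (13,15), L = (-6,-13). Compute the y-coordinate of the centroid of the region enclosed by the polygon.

Apply Gauss's area formula. First the cross-terms c_i = x_i·y_{i+1} − x_{i+1}·y_i:
  272, -79, 162  ⇒  2A = 355, A = 177.5.
Then Σ (y_i + y_{i+1})·c_i = -4260, so ȳ = -4260 / (6·177.5) = -4.

-4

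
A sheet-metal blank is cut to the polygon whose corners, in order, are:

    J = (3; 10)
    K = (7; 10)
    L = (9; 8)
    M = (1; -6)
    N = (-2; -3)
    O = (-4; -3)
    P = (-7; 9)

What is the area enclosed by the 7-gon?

Apply the shoelace (surveyor's) formula: 2A = Σ (x_i·y_{i+1} − x_{i+1}·y_i), indices taken mod 7.
Cross-terms: -40, -34, -62, -15, -6, -57, -97  ⇒  Σ = -311
Area = |Σ|/2 = 155.5.

155.5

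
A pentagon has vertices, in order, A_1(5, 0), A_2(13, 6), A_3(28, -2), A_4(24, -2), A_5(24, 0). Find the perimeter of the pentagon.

|A_1A_2| = √((8)² + (6)²) = √100 = 10
|A_2A_3| = √((15)² + (-8)²) = √289 = 17
|A_3A_4| = √((-4)² + (0)²) = √16 = 4
|A_4A_5| = √((0)² + (2)²) = √4 = 2
|A_5A_1| = √((-19)² + (0)²) = √361 = 19
Perimeter = 10 + 17 + 4 + 2 + 19 = 52.

52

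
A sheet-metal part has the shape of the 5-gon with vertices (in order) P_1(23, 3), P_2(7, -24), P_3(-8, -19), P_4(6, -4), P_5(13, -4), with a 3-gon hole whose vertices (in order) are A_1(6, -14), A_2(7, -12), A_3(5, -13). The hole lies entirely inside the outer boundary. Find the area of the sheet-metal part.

295

Outer boundary:
Σ = (-573) + (-325) + (146) + (28) + (131) = -593
Area = |Σ|/2 = 296.5.
Hole:
Apply the surveyor's formula: 2A = Σ (x_i·y_{i+1} − x_{i+1}·y_i), indices taken mod 3.
Σ = (26) + (-31) + (8) = 3
Area = |Σ|/2 = 1.5.
Net area = 296.5 − 1.5 = 295.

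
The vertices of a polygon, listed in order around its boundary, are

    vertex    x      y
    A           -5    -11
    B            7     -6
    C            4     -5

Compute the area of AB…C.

13.5

Σ = (107) + (-11) + (-69) = 27
Area = |Σ|/2 = 13.5.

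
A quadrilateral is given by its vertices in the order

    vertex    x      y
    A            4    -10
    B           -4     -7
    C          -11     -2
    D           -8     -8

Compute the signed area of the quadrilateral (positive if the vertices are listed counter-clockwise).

Apply Gauss's area formula: 2A = Σ (x_i·y_{i+1} − x_{i+1}·y_i), indices taken mod 4.
Cross-terms: -68, -69, 72, 112  ⇒  Σ = 47
Signed area = Σ/2 = 23.5 (positive ⇒ counter-clockwise traversal).

23.5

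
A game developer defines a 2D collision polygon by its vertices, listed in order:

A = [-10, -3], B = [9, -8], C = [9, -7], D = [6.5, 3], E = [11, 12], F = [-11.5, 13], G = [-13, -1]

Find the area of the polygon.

362

Apply the shoelace formula: 2A = Σ (x_i·y_{i+1} − x_{i+1}·y_i), indices taken mod 7.
Σ = (107) + (9) + (72.5) + (45) + (281) + (180.5) + (29) = 724
Area = |Σ|/2 = 362.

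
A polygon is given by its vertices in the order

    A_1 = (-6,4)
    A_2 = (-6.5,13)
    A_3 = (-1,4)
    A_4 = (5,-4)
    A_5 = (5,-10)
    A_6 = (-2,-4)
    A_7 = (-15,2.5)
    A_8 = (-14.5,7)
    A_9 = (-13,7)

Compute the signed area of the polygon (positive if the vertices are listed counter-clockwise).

-152.625

Apply the shoelace (surveyor's) formula: 2A = Σ (x_i·y_{i+1} − x_{i+1}·y_i), indices taken mod 9.
A_1→A_2: (-6)(13) − (-6.5)(4) = -52
A_2→A_3: (-6.5)(4) − (-1)(13) = -13
A_3→A_4: (-1)(-4) − (5)(4) = -16
A_4→A_5: (5)(-10) − (5)(-4) = -30
A_5→A_6: (5)(-4) − (-2)(-10) = -40
A_6→A_7: (-2)(2.5) − (-15)(-4) = -65
A_7→A_8: (-15)(7) − (-14.5)(2.5) = -68.75
A_8→A_9: (-14.5)(7) − (-13)(7) = -10.5
A_9→A_1: (-13)(4) − (-6)(7) = -10
Σ = -305.25
Signed area = Σ/2 = -152.625 (negative ⇒ clockwise traversal).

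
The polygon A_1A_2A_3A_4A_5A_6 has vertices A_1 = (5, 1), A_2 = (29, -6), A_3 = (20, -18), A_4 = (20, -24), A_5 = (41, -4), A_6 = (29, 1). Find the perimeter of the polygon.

|A_1A_2| = √((24)² + (-7)²) = √625 = 25
|A_2A_3| = √((-9)² + (-12)²) = √225 = 15
|A_3A_4| = √((0)² + (-6)²) = √36 = 6
|A_4A_5| = √((21)² + (20)²) = √841 = 29
|A_5A_6| = √((-12)² + (5)²) = √169 = 13
|A_6A_1| = √((-24)² + (0)²) = √576 = 24
Perimeter = 25 + 15 + 6 + 29 + 13 + 24 = 112.

112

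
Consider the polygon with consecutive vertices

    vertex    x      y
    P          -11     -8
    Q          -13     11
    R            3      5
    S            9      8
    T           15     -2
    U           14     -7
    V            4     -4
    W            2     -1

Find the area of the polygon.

305

Apply the shoelace (surveyor's) formula: 2A = Σ (x_i·y_{i+1} − x_{i+1}·y_i), indices taken mod 8.
Σ = (-225) + (-98) + (-21) + (-138) + (-77) + (-28) + (4) + (-27) = -610
Area = |Σ|/2 = 305.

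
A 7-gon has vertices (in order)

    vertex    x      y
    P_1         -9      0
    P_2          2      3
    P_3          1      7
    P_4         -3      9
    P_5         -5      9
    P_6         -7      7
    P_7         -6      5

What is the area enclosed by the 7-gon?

Apply the shoelace formula: 2A = Σ (x_i·y_{i+1} − x_{i+1}·y_i), indices taken mod 7.
Cross-terms: -27, 11, 30, 18, 28, 7, 45  ⇒  Σ = 112
Area = |Σ|/2 = 56.

56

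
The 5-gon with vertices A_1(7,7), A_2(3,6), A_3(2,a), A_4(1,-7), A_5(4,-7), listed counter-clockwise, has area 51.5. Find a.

5

Write out the shoelace sum; only the two edges meeting at A_3 involve a:
2·Area = [(3·a − 2·6) + (2·(-7) − 1·a)] + 119
       = 2·a + 93 = 103
⇒ a = 5.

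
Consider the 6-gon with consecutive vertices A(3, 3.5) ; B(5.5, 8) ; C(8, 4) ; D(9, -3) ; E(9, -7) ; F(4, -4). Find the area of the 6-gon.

Σ = (4.75) + (-42) + (-60) + (-36) + (-8) + (26) = -115.25
Area = |Σ|/2 = 57.625.

57.625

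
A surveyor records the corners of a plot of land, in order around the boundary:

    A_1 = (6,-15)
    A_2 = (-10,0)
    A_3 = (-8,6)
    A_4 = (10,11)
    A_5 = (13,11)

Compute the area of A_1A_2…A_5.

326

Σ = (-150) + (-60) + (-148) + (-33) + (-261) = -652
Area = |Σ|/2 = 326.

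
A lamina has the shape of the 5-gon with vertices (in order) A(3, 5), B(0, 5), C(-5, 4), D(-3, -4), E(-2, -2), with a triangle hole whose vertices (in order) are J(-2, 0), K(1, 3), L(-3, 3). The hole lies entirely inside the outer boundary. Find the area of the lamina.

Outer boundary:
Σ = (15) + (25) + (32) + (-2) + (-4) = 66
Area = |Σ|/2 = 33.
Hole:
Apply the shoelace (surveyor's) formula: 2A = Σ (x_i·y_{i+1} − x_{i+1}·y_i), indices taken mod 3.
Σ = (-6) + (12) + (6) = 12
Area = |Σ|/2 = 6.
Net area = 33 − 6 = 27.

27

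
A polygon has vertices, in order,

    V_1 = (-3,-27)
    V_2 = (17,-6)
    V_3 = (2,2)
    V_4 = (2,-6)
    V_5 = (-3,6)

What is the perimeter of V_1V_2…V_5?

|V_1V_2| = √((20)² + (21)²) = √841 = 29
|V_2V_3| = √((-15)² + (8)²) = √289 = 17
|V_3V_4| = √((0)² + (-8)²) = √64 = 8
|V_4V_5| = √((-5)² + (12)²) = √169 = 13
|V_5V_1| = √((0)² + (-33)²) = √1089 = 33
Perimeter = 29 + 17 + 8 + 13 + 33 = 100.

100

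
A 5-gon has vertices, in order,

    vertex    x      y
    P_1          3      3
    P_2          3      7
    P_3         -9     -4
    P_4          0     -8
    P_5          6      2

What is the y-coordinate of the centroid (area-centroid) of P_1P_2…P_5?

Apply Gauss's area formula. First the cross-terms c_i = x_i·y_{i+1} − x_{i+1}·y_i:
  12, 51, 72, 48, 12  ⇒  2A = 195, A = 97.5.
Then Σ (y_i + y_{i+1})·c_i = -819, so ȳ = -819 / (6·97.5) = -1.4.

-1.4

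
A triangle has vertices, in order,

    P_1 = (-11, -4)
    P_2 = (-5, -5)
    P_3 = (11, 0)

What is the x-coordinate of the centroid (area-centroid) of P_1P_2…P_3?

-5/3

Apply Gauss's area formula. First the cross-terms c_i = x_i·y_{i+1} − x_{i+1}·y_i:
  35, 55, -44  ⇒  2A = 46, A = 23.
Then Σ (x_i + x_{i+1})·c_i = -230, so x̄ = -230 / (6·23) = -5/3.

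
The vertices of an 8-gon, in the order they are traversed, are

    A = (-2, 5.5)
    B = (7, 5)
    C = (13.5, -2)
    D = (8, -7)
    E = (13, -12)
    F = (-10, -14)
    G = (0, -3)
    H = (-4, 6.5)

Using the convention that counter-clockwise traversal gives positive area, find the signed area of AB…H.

Cross-terms: -48.5, -81.5, -78.5, -5, -302, 30, -12, -9  ⇒  Σ = -506.5
Signed area = Σ/2 = -253.25 (negative ⇒ clockwise traversal).

-253.25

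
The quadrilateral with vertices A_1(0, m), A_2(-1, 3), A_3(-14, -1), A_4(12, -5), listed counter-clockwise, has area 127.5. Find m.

Write out the shoelace sum; only the two edges meeting at A_1 involve m:
2·Area = [(12·m − 0·(-5)) + (0·3 − (-1)·m)] + 125
       = 13·m + 125 = 255
⇒ m = 10.

10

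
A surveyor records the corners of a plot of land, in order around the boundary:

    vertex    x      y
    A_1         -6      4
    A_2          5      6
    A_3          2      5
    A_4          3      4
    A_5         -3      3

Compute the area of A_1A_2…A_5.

11.5

Σ = (-56) + (13) + (-7) + (21) + (6) = -23
Area = |Σ|/2 = 11.5.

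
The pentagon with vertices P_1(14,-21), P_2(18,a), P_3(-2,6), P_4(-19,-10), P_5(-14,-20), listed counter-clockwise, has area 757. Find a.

5

Write out the shoelace sum; only the two edges meeting at P_2 involve a:
2·Area = [(14·a − 18·(-21)) + (18·6 − (-2)·a)] + 948
       = 16·a + 1434 = 1514
⇒ a = 5.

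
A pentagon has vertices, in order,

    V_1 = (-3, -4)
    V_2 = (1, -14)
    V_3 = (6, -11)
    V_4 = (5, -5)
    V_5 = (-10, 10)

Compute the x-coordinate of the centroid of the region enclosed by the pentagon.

Apply the shoelace formula. First the cross-terms c_i = x_i·y_{i+1} − x_{i+1}·y_i:
  46, 73, 25, 0, 70  ⇒  2A = 214, A = 107.
Then Σ (x_i + x_{i+1})·c_i = -216, so x̄ = -216 / (6·107) = -36/107.

-36/107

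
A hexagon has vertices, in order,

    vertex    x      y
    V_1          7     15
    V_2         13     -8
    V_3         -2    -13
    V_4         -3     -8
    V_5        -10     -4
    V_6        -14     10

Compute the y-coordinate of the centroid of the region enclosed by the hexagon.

Apply the shoelace formula. First the cross-terms c_i = x_i·y_{i+1} − x_{i+1}·y_i:
  -251, -185, -23, -68, -156, -280  ⇒  2A = -963, A = -481.5.
Then Σ (y_i + y_{i+1})·c_i = -4509, so ȳ = -4509 / (6·(-481.5)) = 167/107.

167/107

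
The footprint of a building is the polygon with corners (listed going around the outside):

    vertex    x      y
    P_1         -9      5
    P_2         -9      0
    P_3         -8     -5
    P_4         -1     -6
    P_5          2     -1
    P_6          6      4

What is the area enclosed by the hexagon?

Σ = (45) + (45) + (43) + (13) + (14) + (66) = 226
Area = |Σ|/2 = 113.

113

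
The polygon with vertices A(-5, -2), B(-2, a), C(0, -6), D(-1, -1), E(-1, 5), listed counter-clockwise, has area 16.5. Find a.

-2

Write out the shoelace sum; only the two edges meeting at B involve a:
2·Area = [((-5)·a − (-2)·(-2)) + ((-2)·(-6) − 0·a)] + 15
       = -5·a + 23 = 33
⇒ a = -2.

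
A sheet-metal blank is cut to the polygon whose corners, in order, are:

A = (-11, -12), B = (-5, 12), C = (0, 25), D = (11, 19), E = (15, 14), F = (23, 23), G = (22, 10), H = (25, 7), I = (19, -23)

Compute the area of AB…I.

1130.5

A→B: (-11)(12) − (-5)(-12) = -192
B→C: (-5)(25) − (0)(12) = -125
C→D: (0)(19) − (11)(25) = -275
D→E: (11)(14) − (15)(19) = -131
E→F: (15)(23) − (23)(14) = 23
F→G: (23)(10) − (22)(23) = -276
G→H: (22)(7) − (25)(10) = -96
H→I: (25)(-23) − (19)(7) = -708
I→A: (19)(-12) − (-11)(-23) = -481
Σ = -2261
Area = |Σ|/2 = 1130.5.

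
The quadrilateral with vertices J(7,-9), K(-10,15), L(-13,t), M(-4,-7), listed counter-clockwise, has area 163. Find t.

10

The doubled signed area Σ (x_i y_{i+1} − x_{i+1} y_i) is linear in t.
With t=0 it equals 386; the coefficient of t is -6 (from the two edges through L).
So -6·t + 386 = 2·163 = 326 ⇒ t = 10.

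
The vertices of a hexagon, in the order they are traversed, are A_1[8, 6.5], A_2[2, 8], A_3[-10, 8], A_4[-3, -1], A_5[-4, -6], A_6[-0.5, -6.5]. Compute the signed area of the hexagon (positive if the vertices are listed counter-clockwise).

Cross-terms: 51, 96, 34, 14, 23, 48.75  ⇒  Σ = 266.75
Signed area = Σ/2 = 133.375 (positive ⇒ counter-clockwise traversal).

133.375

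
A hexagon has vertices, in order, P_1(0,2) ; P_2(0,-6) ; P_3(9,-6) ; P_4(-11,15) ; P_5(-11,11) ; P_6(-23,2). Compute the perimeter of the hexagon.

88

|P_1P_2| = √((0)² + (-8)²) = √64 = 8
|P_2P_3| = √((9)² + (0)²) = √81 = 9
|P_3P_4| = √((-20)² + (21)²) = √841 = 29
|P_4P_5| = √((0)² + (-4)²) = √16 = 4
|P_5P_6| = √((-12)² + (-9)²) = √225 = 15
|P_6P_1| = √((23)² + (0)²) = √529 = 23
Perimeter = 8 + 9 + 29 + 4 + 15 + 23 = 88.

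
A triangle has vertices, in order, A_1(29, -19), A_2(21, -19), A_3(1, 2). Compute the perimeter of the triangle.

|A_1A_2| = √((-8)² + (0)²) = √64 = 8
|A_2A_3| = √((-20)² + (21)²) = √841 = 29
|A_3A_1| = √((28)² + (-21)²) = √1225 = 35
Perimeter = 8 + 29 + 35 = 72.

72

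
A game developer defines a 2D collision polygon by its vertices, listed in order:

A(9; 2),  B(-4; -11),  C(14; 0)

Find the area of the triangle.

Apply Gauss's area formula: 2A = Σ (x_i·y_{i+1} − x_{i+1}·y_i), indices taken mod 3.
Σ = (-91) + (154) + (28) = 91
Area = |Σ|/2 = 45.5.

45.5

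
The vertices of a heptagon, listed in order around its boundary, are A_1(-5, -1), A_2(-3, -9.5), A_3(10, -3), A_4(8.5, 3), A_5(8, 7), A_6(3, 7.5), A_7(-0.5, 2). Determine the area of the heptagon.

149.375

Apply the surveyor's formula: 2A = Σ (x_i·y_{i+1} − x_{i+1}·y_i), indices taken mod 7.
Cross-terms: 44.5, 104, 55.5, 35.5, 39, 9.75, 10.5  ⇒  Σ = 298.75
Area = |Σ|/2 = 149.375.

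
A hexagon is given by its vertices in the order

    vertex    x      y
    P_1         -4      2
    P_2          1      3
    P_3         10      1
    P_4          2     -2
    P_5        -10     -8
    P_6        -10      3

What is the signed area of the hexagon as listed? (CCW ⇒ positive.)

-109.5

Apply the shoelace (surveyor's) formula: 2A = Σ (x_i·y_{i+1} − x_{i+1}·y_i), indices taken mod 6.
Σ = (-14) + (-29) + (-22) + (-36) + (-110) + (-8) = -219
Signed area = Σ/2 = -109.5 (negative ⇒ clockwise traversal).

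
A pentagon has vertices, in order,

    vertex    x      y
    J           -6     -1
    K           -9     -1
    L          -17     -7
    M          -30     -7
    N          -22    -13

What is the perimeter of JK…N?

56

|JK| = √((-3)² + (0)²) = √9 = 3
|KL| = √((-8)² + (-6)²) = √100 = 10
|LM| = √((-13)² + (0)²) = √169 = 13
|MN| = √((8)² + (-6)²) = √100 = 10
|NJ| = √((16)² + (12)²) = √400 = 20
Perimeter = 3 + 10 + 13 + 10 + 20 = 56.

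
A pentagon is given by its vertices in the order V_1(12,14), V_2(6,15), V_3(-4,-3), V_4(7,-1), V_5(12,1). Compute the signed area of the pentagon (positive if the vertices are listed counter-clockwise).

169

Apply the shoelace formula: 2A = Σ (x_i·y_{i+1} − x_{i+1}·y_i), indices taken mod 5.
Cross-terms: 96, 42, 25, 19, 156  ⇒  Σ = 338
Signed area = Σ/2 = 169 (positive ⇒ counter-clockwise traversal).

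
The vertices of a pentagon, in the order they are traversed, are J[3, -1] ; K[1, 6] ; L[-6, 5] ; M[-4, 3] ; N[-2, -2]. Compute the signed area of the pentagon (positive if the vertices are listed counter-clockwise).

J→K: (3)(6) − (1)(-1) = 19
K→L: (1)(5) − (-6)(6) = 41
L→M: (-6)(3) − (-4)(5) = 2
M→N: (-4)(-2) − (-2)(3) = 14
N→J: (-2)(-1) − (3)(-2) = 8
Σ = 84
Signed area = Σ/2 = 42 (positive ⇒ counter-clockwise traversal).

42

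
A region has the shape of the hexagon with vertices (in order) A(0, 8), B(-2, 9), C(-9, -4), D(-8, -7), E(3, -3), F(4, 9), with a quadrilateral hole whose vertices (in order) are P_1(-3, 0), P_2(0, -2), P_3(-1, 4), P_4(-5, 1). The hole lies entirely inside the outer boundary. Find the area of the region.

Outer boundary:
Apply Gauss's area formula: 2A = Σ (x_i·y_{i+1} − x_{i+1}·y_i), indices taken mod 6.
Cross-terms: 16, 89, 31, 45, 39, 32  ⇒  Σ = 252
Area = |Σ|/2 = 126.
Hole:
Apply the surveyor's formula: 2A = Σ (x_i·y_{i+1} − x_{i+1}·y_i), indices taken mod 4.
Cross-terms: 6, -2, 19, 3  ⇒  Σ = 26
Area = |Σ|/2 = 13.
Net area = 126 − 13 = 113.

113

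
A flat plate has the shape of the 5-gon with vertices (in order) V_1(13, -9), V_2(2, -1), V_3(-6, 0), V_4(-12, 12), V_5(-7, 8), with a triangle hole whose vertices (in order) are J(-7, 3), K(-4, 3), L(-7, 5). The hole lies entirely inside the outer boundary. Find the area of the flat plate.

Outer boundary:
Apply the shoelace formula: 2A = Σ (x_i·y_{i+1} − x_{i+1}·y_i), indices taken mod 5.
Σ = (5) + (-6) + (-72) + (-12) + (-41) = -126
Area = |Σ|/2 = 63.
Hole:
Σ = (-9) + (1) + (14) = 6
Area = |Σ|/2 = 3.
Net area = 63 − 3 = 60.

60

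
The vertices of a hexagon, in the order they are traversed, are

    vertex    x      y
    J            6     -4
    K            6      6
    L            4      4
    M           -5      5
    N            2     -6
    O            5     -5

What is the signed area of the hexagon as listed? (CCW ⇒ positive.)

J→K: (6)(6) − (6)(-4) = 60
K→L: (6)(4) − (4)(6) = 0
L→M: (4)(5) − (-5)(4) = 40
M→N: (-5)(-6) − (2)(5) = 20
N→O: (2)(-5) − (5)(-6) = 20
O→J: (5)(-4) − (6)(-5) = 10
Σ = 150
Signed area = Σ/2 = 75 (positive ⇒ counter-clockwise traversal).

75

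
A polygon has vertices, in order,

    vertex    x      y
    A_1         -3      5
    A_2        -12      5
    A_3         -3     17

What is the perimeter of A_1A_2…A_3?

36

|A_1A_2| = √((-9)² + (0)²) = √81 = 9
|A_2A_3| = √((9)² + (12)²) = √225 = 15
|A_3A_1| = √((0)² + (-12)²) = √144 = 12
Perimeter = 9 + 15 + 12 = 36.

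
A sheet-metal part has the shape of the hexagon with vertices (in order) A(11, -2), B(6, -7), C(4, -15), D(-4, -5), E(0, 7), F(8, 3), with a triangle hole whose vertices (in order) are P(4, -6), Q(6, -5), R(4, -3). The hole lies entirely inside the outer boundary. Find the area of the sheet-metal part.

167

Outer boundary:
Cross-terms: -65, -62, -80, -28, -56, -49  ⇒  Σ = -340
Area = |Σ|/2 = 170.
Hole:
Σ = (16) + (2) + (-12) = 6
Area = |Σ|/2 = 3.
Net area = 170 − 3 = 167.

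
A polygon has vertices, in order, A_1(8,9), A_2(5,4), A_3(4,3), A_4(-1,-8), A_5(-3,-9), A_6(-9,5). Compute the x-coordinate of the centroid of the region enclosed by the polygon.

Apply the shoelace (surveyor's) formula. First the cross-terms c_i = x_i·y_{i+1} − x_{i+1}·y_i:
  -13, -1, -29, -15, -96, -121  ⇒  2A = -275, A = -137.5.
Then Σ (x_i + x_{i+1})·c_i = 1068, so x̄ = 1068 / (6·(-137.5)) = -356/275.

-356/275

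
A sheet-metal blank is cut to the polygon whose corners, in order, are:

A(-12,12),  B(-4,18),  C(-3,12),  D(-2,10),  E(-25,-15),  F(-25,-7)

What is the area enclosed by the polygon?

Cross-terms: -168, 6, -6, 280, -200, -384  ⇒  Σ = -472
Area = |Σ|/2 = 236.

236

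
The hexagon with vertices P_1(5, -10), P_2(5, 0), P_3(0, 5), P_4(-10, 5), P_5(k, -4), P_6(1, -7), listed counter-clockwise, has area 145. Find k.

Write out the shoelace sum; only the two edges meeting at P_5 involve k:
2·Area = [((-10)·(-4) − k·5) + (k·(-7) − 1·(-4))] + 150
       = -12·k + 194 = 290
⇒ k = -8.

-8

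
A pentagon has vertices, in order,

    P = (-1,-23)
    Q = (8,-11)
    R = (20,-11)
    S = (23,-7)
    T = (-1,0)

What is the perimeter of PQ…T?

80

|PQ| = √((9)² + (12)²) = √225 = 15
|QR| = √((12)² + (0)²) = √144 = 12
|RS| = √((3)² + (4)²) = √25 = 5
|ST| = √((-24)² + (7)²) = √625 = 25
|TP| = √((0)² + (-23)²) = √529 = 23
Perimeter = 15 + 12 + 5 + 25 + 23 = 80.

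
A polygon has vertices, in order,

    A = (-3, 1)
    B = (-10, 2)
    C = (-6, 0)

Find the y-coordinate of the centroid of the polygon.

Apply the shoelace (surveyor's) formula. First the cross-terms c_i = x_i·y_{i+1} − x_{i+1}·y_i:
  4, 12, -6  ⇒  2A = 10, A = 5.
Then Σ (y_i + y_{i+1})·c_i = 30, so ȳ = 30 / (6·5) = 1.

1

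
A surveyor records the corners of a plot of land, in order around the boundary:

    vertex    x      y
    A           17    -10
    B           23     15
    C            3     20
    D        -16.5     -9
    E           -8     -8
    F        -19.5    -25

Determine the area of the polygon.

Apply the shoelace (surveyor's) formula: 2A = Σ (x_i·y_{i+1} − x_{i+1}·y_i), indices taken mod 6.
A→B: (17)(15) − (23)(-10) = 485
B→C: (23)(20) − (3)(15) = 415
C→D: (3)(-9) − (-16.5)(20) = 303
D→E: (-16.5)(-8) − (-8)(-9) = 60
E→F: (-8)(-25) − (-19.5)(-8) = 44
F→A: (-19.5)(-10) − (17)(-25) = 620
Σ = 1927
Area = |Σ|/2 = 963.5.

963.5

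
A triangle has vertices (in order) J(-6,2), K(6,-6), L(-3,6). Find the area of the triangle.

Apply the shoelace formula: 2A = Σ (x_i·y_{i+1} − x_{i+1}·y_i), indices taken mod 3.
Cross-terms: 24, 18, 30  ⇒  Σ = 72
Area = |Σ|/2 = 36.

36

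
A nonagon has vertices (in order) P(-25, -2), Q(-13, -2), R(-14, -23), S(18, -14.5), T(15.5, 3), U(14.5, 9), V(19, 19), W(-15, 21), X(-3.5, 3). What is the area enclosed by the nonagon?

1092.875

Apply the shoelace formula: 2A = Σ (x_i·y_{i+1} − x_{i+1}·y_i), indices taken mod 9.
Σ = (24) + (271) + (617) + (278.75) + (96) + (104.5) + (684) + (28.5) + (82) = 2185.75
Area = |Σ|/2 = 1092.875.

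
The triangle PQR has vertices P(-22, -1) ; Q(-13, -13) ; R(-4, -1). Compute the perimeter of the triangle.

48

|PQ| = √((9)² + (-12)²) = √225 = 15
|QR| = √((9)² + (12)²) = √225 = 15
|RP| = √((-18)² + (0)²) = √324 = 18
Perimeter = 15 + 15 + 18 = 48.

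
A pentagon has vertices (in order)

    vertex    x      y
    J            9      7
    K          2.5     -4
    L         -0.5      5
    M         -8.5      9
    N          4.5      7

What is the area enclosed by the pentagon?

Apply Gauss's area formula: 2A = Σ (x_i·y_{i+1} − x_{i+1}·y_i), indices taken mod 5.
Cross-terms: -53.5, 10.5, 38, -100, -31.5  ⇒  Σ = -136.5
Area = |Σ|/2 = 68.25.

68.25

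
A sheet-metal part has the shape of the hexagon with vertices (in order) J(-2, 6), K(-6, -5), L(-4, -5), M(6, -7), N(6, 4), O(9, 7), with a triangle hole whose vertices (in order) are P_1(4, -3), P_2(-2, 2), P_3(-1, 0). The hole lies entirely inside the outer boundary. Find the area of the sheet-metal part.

123.5

Outer boundary:
Σ = (46) + (10) + (58) + (66) + (6) + (68) = 254
Area = |Σ|/2 = 127.
Hole:
Apply the shoelace formula: 2A = Σ (x_i·y_{i+1} − x_{i+1}·y_i), indices taken mod 3.
Σ = (2) + (2) + (3) = 7
Area = |Σ|/2 = 3.5.
Net area = 127 − 3.5 = 123.5.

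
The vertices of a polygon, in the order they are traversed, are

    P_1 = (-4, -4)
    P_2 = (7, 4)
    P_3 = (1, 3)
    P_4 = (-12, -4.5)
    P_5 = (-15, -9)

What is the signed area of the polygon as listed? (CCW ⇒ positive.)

Apply the shoelace (surveyor's) formula: 2A = Σ (x_i·y_{i+1} − x_{i+1}·y_i), indices taken mod 5.
P_1→P_2: (-4)(4) − (7)(-4) = 12
P_2→P_3: (7)(3) − (1)(4) = 17
P_3→P_4: (1)(-4.5) − (-12)(3) = 31.5
P_4→P_5: (-12)(-9) − (-15)(-4.5) = 40.5
P_5→P_1: (-15)(-4) − (-4)(-9) = 24
Σ = 125
Signed area = Σ/2 = 62.5 (positive ⇒ counter-clockwise traversal).

62.5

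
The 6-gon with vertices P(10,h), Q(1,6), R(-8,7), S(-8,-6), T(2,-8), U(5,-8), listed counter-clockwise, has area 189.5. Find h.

-5

Write out the shoelace sum; only the two edges meeting at P involve h:
2·Area = [(5·h − 10·(-8)) + (10·6 − 1·h)] + 259
       = 4·h + 399 = 379
⇒ h = -5.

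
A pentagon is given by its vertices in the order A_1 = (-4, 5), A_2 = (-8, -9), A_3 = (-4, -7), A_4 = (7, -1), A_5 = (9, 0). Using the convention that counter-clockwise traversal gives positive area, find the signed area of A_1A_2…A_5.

101.5

Apply the surveyor's formula: 2A = Σ (x_i·y_{i+1} − x_{i+1}·y_i), indices taken mod 5.
Cross-terms: 76, 20, 53, 9, 45  ⇒  Σ = 203
Signed area = Σ/2 = 101.5 (positive ⇒ counter-clockwise traversal).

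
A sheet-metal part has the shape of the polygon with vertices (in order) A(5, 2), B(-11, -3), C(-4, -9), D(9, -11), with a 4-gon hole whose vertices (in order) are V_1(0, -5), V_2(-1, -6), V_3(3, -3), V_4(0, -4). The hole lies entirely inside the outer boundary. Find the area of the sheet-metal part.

144

Outer boundary:
Apply the surveyor's formula: 2A = Σ (x_i·y_{i+1} − x_{i+1}·y_i), indices taken mod 4.
Σ = (7) + (87) + (125) + (73) = 292
Area = |Σ|/2 = 146.
Hole:
Apply the shoelace (surveyor's) formula: 2A = Σ (x_i·y_{i+1} − x_{i+1}·y_i), indices taken mod 4.
V_1→V_2: (0)(-6) − (-1)(-5) = -5
V_2→V_3: (-1)(-3) − (3)(-6) = 21
V_3→V_4: (3)(-4) − (0)(-3) = -12
V_4→V_1: (0)(-5) − (0)(-4) = 0
Σ = 4
Area = |Σ|/2 = 2.
Net area = 146 − 2 = 144.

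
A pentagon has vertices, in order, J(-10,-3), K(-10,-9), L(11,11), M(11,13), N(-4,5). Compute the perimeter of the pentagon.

64

|JK| = √((0)² + (-6)²) = √36 = 6
|KL| = √((21)² + (20)²) = √841 = 29
|LM| = √((0)² + (2)²) = √4 = 2
|MN| = √((-15)² + (-8)²) = √289 = 17
|NJ| = √((-6)² + (-8)²) = √100 = 10
Perimeter = 6 + 29 + 2 + 17 + 10 = 64.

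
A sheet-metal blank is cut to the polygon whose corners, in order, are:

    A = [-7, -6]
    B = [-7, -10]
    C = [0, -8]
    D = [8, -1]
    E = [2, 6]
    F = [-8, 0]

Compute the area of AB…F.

147

Cross-terms: 28, 56, 64, 50, 48, 48  ⇒  Σ = 294
Area = |Σ|/2 = 147.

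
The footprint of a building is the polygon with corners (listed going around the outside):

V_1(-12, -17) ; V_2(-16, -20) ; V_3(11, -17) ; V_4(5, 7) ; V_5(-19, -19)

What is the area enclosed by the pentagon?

Apply the shoelace formula: 2A = Σ (x_i·y_{i+1} − x_{i+1}·y_i), indices taken mod 5.
Σ = (-32) + (492) + (162) + (38) + (95) = 755
Area = |Σ|/2 = 377.5.

377.5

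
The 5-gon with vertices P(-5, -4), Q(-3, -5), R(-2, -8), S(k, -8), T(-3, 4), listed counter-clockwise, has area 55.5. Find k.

Write out the shoelace sum; only the two edges meeting at S involve k:
2·Area = [((-2)·(-8) − k·(-8)) + (k·4 − (-3)·(-8))] + 59
       = 12·k + 51 = 111
⇒ k = 5.

5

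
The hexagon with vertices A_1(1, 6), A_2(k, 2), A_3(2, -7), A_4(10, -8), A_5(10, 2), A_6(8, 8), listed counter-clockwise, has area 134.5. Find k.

Write out the shoelace sum; only the two edges meeting at A_2 involve k:
2·Area = [(1·2 − k·6) + (k·(-7) − 2·2)] + 258
       = -13·k + 256 = 269
⇒ k = -1.

-1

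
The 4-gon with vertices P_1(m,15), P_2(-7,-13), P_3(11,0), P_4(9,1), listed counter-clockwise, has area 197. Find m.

Write out the shoelace sum; only the two edges meeting at P_1 involve m:
2·Area = [(9·15 − m·1) + (m·(-13) − (-7)·15)] + 154
       = -14·m + 394 = 394
⇒ m = 0.

0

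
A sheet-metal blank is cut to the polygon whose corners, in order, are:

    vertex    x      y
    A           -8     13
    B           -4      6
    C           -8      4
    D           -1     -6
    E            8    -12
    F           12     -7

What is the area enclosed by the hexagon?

Apply the shoelace formula: 2A = Σ (x_i·y_{i+1} − x_{i+1}·y_i), indices taken mod 6.
Σ = (4) + (32) + (52) + (60) + (88) + (100) = 336
Area = |Σ|/2 = 168.

168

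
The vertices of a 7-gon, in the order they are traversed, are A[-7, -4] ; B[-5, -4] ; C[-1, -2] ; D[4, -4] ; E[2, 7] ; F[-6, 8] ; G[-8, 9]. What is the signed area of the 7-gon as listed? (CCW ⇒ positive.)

112.5

Σ = (8) + (6) + (12) + (36) + (58) + (10) + (95) = 225
Signed area = Σ/2 = 112.5 (positive ⇒ counter-clockwise traversal).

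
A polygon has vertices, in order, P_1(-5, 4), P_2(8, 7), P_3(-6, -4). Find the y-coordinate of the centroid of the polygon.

Apply the shoelace formula. First the cross-terms c_i = x_i·y_{i+1} − x_{i+1}·y_i:
  -67, 10, -44  ⇒  2A = -101, A = -50.5.
Then Σ (y_i + y_{i+1})·c_i = -707, so ȳ = -707 / (6·(-50.5)) = 7/3.

7/3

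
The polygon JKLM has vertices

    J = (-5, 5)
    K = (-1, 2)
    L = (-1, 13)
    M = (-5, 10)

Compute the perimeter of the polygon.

|JK| = √((4)² + (-3)²) = √25 = 5
|KL| = √((0)² + (11)²) = √121 = 11
|LM| = √((-4)² + (-3)²) = √25 = 5
|MJ| = √((0)² + (-5)²) = √25 = 5
Perimeter = 5 + 11 + 5 + 5 = 26.

26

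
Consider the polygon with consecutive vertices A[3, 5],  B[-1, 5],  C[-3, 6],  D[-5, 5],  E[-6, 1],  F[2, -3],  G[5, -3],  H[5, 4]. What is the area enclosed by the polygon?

71

Apply the shoelace formula: 2A = Σ (x_i·y_{i+1} − x_{i+1}·y_i), indices taken mod 8.
Σ = (20) + (9) + (15) + (25) + (16) + (9) + (35) + (13) = 142
Area = |Σ|/2 = 71.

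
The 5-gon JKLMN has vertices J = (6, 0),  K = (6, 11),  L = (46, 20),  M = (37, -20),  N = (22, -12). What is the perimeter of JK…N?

130

|JK| = √((0)² + (11)²) = √121 = 11
|KL| = √((40)² + (9)²) = √1681 = 41
|LM| = √((-9)² + (-40)²) = √1681 = 41
|MN| = √((-15)² + (8)²) = √289 = 17
|NJ| = √((-16)² + (12)²) = √400 = 20
Perimeter = 11 + 41 + 41 + 17 + 20 = 130.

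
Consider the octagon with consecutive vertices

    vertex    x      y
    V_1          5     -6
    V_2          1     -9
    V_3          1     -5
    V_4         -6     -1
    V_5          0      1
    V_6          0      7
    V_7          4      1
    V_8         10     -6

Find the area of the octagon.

82

Apply the surveyor's formula: 2A = Σ (x_i·y_{i+1} − x_{i+1}·y_i), indices taken mod 8.
Σ = (-39) + (4) + (-31) + (-6) + (0) + (-28) + (-34) + (-30) = -164
Area = |Σ|/2 = 82.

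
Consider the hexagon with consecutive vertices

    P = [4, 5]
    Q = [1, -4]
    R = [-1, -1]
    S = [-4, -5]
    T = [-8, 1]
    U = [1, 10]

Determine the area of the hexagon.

92.5

Apply the surveyor's formula: 2A = Σ (x_i·y_{i+1} − x_{i+1}·y_i), indices taken mod 6.
P→Q: (4)(-4) − (1)(5) = -21
Q→R: (1)(-1) − (-1)(-4) = -5
R→S: (-1)(-5) − (-4)(-1) = 1
S→T: (-4)(1) − (-8)(-5) = -44
T→U: (-8)(10) − (1)(1) = -81
U→P: (1)(5) − (4)(10) = -35
Σ = -185
Area = |Σ|/2 = 92.5.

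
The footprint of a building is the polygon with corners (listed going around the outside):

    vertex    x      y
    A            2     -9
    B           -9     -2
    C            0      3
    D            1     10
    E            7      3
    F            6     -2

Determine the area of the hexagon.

Apply Gauss's area formula: 2A = Σ (x_i·y_{i+1} − x_{i+1}·y_i), indices taken mod 6.
Σ = (-85) + (-27) + (-3) + (-67) + (-32) + (-50) = -264
Area = |Σ|/2 = 132.

132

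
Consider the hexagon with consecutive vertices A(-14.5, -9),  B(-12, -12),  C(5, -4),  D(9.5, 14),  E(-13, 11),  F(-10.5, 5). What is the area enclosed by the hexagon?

Cross-terms: 66, 108, 108, 286.5, 50.5, 167  ⇒  Σ = 786
Area = |Σ|/2 = 393.

393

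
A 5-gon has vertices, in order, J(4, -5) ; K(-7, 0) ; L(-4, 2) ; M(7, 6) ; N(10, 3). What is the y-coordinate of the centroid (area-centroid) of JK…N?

32/47

Apply the surveyor's formula. First the cross-terms c_i = x_i·y_{i+1} − x_{i+1}·y_i:
  -35, -14, -38, -39, -62  ⇒  2A = -188, A = -94.
Then Σ (y_i + y_{i+1})·c_i = -384, so ȳ = -384 / (6·(-94)) = 32/47.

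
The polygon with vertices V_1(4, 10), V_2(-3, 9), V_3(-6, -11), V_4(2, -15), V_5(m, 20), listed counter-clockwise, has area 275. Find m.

13

The doubled signed area Σ (x_i y_{i+1} − x_{i+1} y_i) is linear in m.
With m=0 it equals 225; the coefficient of m is 25 (from the two edges through V_5).
So 25·m + 225 = 2·275 = 550 ⇒ m = 13.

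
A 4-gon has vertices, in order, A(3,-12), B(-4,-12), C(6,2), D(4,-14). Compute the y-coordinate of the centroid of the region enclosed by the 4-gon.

Apply the surveyor's formula. First the cross-terms c_i = x_i·y_{i+1} − x_{i+1}·y_i:
  -84, 64, -92, -6  ⇒  2A = -118, A = -59.
Then Σ (y_i + y_{i+1})·c_i = 2636, so ȳ = 2636 / (6·(-59)) = -1318/177.

-1318/177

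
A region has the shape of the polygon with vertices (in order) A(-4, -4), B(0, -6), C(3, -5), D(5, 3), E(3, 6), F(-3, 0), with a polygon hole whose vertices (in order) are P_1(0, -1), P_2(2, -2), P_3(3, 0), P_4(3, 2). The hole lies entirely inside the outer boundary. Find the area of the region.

Outer boundary:
Apply Gauss's area formula: 2A = Σ (x_i·y_{i+1} − x_{i+1}·y_i), indices taken mod 6.
Σ = (24) + (18) + (34) + (21) + (18) + (12) = 127
Area = |Σ|/2 = 63.5.
Hole:
Apply Gauss's area formula: 2A = Σ (x_i·y_{i+1} − x_{i+1}·y_i), indices taken mod 4.
Cross-terms: 2, 6, 6, -3  ⇒  Σ = 11
Area = |Σ|/2 = 5.5.
Net area = 63.5 − 5.5 = 58.

58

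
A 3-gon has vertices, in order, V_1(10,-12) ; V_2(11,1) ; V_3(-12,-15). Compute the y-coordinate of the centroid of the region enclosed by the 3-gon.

-26/3

Apply the shoelace (surveyor's) formula. First the cross-terms c_i = x_i·y_{i+1} − x_{i+1}·y_i:
  142, -153, 294  ⇒  2A = 283, A = 141.5.
Then Σ (y_i + y_{i+1})·c_i = -7358, so ȳ = -7358 / (6·141.5) = -26/3.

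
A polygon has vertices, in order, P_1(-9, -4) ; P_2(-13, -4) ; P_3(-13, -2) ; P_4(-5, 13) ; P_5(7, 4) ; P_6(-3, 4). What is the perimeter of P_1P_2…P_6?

|P_1P_2| = √((-4)² + (0)²) = √16 = 4
|P_2P_3| = √((0)² + (2)²) = √4 = 2
|P_3P_4| = √((8)² + (15)²) = √289 = 17
|P_4P_5| = √((12)² + (-9)²) = √225 = 15
|P_5P_6| = √((-10)² + (0)²) = √100 = 10
|P_6P_1| = √((-6)² + (-8)²) = √100 = 10
Perimeter = 4 + 2 + 17 + 15 + 10 + 10 = 58.

58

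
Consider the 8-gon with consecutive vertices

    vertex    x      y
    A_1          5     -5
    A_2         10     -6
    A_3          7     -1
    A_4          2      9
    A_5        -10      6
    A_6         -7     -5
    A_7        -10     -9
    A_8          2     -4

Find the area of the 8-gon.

Apply the shoelace (surveyor's) formula: 2A = Σ (x_i·y_{i+1} − x_{i+1}·y_i), indices taken mod 8.
Cross-terms: 20, 32, 65, 102, 92, 13, 58, 10  ⇒  Σ = 392
Area = |Σ|/2 = 196.

196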